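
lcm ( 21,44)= 924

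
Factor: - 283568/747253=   -  2^4*13^( - 1 )*37^1*47^( -1 )*479^1*1223^( - 1)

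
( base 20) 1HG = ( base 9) 1030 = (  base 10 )756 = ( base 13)462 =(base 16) 2f4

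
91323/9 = 10147 = 10147.00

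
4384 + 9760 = 14144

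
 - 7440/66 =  - 1240/11 = - 112.73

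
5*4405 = 22025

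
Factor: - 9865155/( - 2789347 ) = 3^1 *5^1 * 11^( - 1)* 53^1 * 61^( - 1) * 4157^ ( - 1 ) * 12409^1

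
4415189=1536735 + 2878454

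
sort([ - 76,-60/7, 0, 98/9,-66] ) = [-76, - 66,  -  60/7, 0,98/9] 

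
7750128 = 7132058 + 618070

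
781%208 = 157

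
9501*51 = 484551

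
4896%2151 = 594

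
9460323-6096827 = 3363496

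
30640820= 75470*406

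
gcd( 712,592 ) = 8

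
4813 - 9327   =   - 4514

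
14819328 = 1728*8576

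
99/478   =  99/478 = 0.21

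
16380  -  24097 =-7717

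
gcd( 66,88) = 22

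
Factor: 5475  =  3^1*5^2*73^1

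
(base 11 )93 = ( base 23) 4a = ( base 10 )102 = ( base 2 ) 1100110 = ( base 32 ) 36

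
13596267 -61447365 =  - 47851098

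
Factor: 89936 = 2^4*7^1 *11^1*73^1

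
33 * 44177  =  1457841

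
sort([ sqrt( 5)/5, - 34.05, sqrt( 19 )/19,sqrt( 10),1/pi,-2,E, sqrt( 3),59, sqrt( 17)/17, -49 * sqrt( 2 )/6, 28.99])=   [ - 34.05,  -  49*sqrt(2 )/6,-2, sqrt (19 ) /19, sqrt(  17)/17, 1/pi, sqrt( 5 ) /5, sqrt( 3 ), E,sqrt( 10 ),  28.99, 59]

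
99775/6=16629 + 1/6 = 16629.17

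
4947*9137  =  45200739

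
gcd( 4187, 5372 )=79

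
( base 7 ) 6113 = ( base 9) 2812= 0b100001000101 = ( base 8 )4105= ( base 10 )2117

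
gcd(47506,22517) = 1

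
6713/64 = 104 + 57/64 =104.89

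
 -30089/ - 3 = 10029 + 2/3 = 10029.67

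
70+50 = 120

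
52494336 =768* 68352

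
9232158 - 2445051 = 6787107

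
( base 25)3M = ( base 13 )76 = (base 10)97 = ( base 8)141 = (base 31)34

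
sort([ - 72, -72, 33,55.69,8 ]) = [ - 72, - 72,8, 33,55.69]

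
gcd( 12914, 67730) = 2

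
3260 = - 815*(-4 ) 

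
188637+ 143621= 332258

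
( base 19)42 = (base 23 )39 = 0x4e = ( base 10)78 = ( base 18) 46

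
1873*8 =14984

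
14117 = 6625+7492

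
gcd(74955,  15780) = 3945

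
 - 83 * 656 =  - 54448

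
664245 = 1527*435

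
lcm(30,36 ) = 180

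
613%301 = 11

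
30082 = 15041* 2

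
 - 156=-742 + 586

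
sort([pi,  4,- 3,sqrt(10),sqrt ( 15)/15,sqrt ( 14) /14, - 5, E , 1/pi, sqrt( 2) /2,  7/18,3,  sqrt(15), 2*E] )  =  [ - 5, - 3,sqrt( 15 )/15, sqrt(14) /14,1/pi,7/18, sqrt(2) /2  ,  E,3, pi, sqrt(10),sqrt( 15),4, 2*E ] 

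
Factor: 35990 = 2^1*5^1*59^1  *  61^1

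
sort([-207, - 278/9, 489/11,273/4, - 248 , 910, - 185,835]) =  [ - 248, - 207 ,- 185, - 278/9 , 489/11, 273/4, 835, 910] 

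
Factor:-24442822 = -2^1*61^1*200351^1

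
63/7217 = 9/1031 = 0.01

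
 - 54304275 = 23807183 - 78111458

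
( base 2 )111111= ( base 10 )63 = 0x3F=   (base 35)1s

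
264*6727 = 1775928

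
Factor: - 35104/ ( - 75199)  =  2^5 * 139^( - 1 )*541^ (- 1)*1097^1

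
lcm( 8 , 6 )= 24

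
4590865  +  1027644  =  5618509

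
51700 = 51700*1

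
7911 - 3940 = 3971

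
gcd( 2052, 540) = 108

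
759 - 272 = 487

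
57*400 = 22800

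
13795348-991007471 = -977212123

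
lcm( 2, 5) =10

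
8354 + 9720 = 18074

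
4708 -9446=  -  4738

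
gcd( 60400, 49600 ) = 400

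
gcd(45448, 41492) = 92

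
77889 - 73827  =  4062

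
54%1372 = 54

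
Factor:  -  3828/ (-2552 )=2^(  -  1)*3^1 = 3/2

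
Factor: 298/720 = 149/360 = 2^( - 3)*3^(  -  2)*5^ ( - 1 )*149^1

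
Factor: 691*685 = 5^1*137^1*691^1 =473335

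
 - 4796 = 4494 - 9290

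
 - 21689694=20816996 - 42506690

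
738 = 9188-8450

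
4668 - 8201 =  - 3533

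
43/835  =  43/835=0.05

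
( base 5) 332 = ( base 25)3H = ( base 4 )1130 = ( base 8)134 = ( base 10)92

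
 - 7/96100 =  - 7/96100 = - 0.00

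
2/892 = 1/446 = 0.00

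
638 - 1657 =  - 1019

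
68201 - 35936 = 32265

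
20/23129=20/23129=0.00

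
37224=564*66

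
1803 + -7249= - 5446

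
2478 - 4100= -1622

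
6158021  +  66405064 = 72563085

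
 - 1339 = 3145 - 4484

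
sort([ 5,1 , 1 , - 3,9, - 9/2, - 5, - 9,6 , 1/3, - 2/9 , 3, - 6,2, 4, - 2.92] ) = [-9, - 6, - 5, - 9/2, - 3, - 2.92, - 2/9, 1/3,1,1,  2,  3,4, 5, 6, 9]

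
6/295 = 6/295 = 0.02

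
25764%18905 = 6859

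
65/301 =65/301=0.22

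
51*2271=115821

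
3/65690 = 3/65690  =  0.00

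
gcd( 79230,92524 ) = 2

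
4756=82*58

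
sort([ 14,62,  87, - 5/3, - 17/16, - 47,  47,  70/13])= [ - 47, - 5/3, - 17/16,  70/13, 14 , 47,62, 87]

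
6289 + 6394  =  12683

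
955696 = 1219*784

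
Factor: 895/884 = 2^( - 2)*5^1*13^( - 1)*17^(-1 )*179^1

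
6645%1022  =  513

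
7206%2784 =1638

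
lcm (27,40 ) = 1080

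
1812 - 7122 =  - 5310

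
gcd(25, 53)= 1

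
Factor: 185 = 5^1*37^1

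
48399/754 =64  +  11/58 = 64.19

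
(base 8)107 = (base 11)65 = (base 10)71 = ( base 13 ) 56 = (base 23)32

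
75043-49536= 25507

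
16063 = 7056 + 9007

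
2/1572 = 1/786 = 0.00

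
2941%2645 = 296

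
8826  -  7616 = 1210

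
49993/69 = 724 + 37/69 = 724.54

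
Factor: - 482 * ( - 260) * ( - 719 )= - 2^3 * 5^1*13^1*241^1 * 719^1  =  -90105080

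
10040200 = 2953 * 3400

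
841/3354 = 841/3354 = 0.25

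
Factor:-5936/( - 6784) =7/8 = 2^( - 3)*7^1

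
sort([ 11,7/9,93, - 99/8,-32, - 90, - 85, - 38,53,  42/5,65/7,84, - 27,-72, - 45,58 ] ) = [ - 90, - 85, - 72, - 45,-38, - 32, - 27,-99/8,7/9,  42/5,65/7,11,53,58,84,93 ] 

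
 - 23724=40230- 63954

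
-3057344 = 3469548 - 6526892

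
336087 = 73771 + 262316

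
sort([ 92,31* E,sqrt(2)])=[ sqrt( 2 )  ,  31*E,92 ]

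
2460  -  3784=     -  1324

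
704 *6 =4224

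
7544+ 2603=10147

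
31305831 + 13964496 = 45270327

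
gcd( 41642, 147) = 1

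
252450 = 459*550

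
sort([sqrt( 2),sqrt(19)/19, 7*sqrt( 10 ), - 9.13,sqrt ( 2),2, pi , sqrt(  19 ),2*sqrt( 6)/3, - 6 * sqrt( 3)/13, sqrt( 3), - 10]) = [ - 10, - 9.13, - 6*sqrt(3) /13, sqrt( 19) /19, sqrt( 2), sqrt( 2) , 2*sqrt( 6)/3, sqrt( 3), 2,pi, sqrt( 19), 7 * sqrt( 10) ]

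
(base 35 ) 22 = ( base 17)44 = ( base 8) 110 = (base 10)72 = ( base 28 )2G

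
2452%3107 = 2452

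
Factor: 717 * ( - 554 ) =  - 2^1* 3^1*239^1*277^1 = - 397218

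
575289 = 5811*99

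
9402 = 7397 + 2005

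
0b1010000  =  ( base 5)310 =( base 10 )80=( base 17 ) 4C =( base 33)2E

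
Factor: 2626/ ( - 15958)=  - 13/79 = - 13^1*79^(-1)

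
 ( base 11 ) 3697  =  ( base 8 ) 11331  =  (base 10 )4825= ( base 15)166A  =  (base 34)45V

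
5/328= 5/328=0.02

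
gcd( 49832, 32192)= 8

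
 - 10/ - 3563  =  10/3563 = 0.00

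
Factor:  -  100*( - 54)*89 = 2^3*3^3*5^2 * 89^1=480600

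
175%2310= 175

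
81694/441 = 185 + 109/441=185.25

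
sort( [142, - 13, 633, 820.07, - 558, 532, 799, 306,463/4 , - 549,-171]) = [ - 558, - 549, - 171, - 13,463/4, 142, 306, 532, 633,799,820.07]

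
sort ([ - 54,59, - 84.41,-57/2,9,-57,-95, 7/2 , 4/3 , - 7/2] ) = [ - 95,-84.41,  -  57,  -  54,  -  57/2,  -  7/2,4/3,  7/2,  9,59 ] 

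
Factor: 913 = 11^1*83^1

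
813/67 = 12 + 9/67=   12.13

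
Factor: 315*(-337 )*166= - 17621730= - 2^1 * 3^2*5^1 * 7^1*83^1*337^1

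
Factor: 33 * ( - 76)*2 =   -  5016 = - 2^3*3^1*11^1* 19^1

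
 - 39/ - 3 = 13 + 0/1 = 13.00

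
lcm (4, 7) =28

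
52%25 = 2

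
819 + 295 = 1114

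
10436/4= 2609 = 2609.00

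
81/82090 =81/82090 = 0.00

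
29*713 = 20677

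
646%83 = 65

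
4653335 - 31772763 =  - 27119428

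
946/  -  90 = -11 + 22/45= - 10.51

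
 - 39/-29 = 1+10/29 =1.34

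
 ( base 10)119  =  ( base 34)3H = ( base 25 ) 4J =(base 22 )59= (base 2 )1110111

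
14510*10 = 145100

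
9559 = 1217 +8342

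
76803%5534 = 4861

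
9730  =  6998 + 2732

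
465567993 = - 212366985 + 677934978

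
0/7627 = 0= 0.00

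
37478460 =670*55938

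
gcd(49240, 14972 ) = 4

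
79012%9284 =4740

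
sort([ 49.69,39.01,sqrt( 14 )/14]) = [ sqrt( 14 ) /14,39.01,49.69]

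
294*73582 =21633108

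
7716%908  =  452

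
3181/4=3181/4 =795.25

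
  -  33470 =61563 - 95033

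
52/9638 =26/4819=0.01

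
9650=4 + 9646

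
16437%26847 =16437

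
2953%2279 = 674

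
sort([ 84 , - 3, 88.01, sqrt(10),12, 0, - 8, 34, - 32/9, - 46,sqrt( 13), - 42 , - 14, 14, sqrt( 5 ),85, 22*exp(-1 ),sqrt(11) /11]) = [-46, - 42, - 14, - 8, - 32/9, - 3, 0,sqrt( 11 )/11,  sqrt(5 ), sqrt( 10 ),sqrt(13)  ,  22*exp( - 1),  12, 14, 34, 84, 85, 88.01]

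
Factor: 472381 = 7^1*13^1*29^1*179^1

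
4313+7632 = 11945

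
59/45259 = 59/45259 =0.00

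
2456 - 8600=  - 6144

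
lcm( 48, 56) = 336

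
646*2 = 1292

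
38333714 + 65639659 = 103973373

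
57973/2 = 57973/2 = 28986.50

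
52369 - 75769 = - 23400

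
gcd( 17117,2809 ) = 1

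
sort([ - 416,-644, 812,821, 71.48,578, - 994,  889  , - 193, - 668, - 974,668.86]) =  [ -994,-974, - 668,-644,-416 ,-193,71.48, 578, 668.86,812, 821,889]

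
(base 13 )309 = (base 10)516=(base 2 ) 1000000100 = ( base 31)GK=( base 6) 2220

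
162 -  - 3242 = 3404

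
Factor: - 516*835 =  - 430860 = - 2^2 * 3^1 * 5^1 * 43^1*167^1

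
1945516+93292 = 2038808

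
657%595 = 62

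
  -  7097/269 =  - 7097/269 = - 26.38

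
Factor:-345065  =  -5^1*7^1*9859^1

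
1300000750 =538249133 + 761751617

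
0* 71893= 0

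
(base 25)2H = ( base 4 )1003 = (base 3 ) 2111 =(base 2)1000011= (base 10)67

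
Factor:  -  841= - 29^2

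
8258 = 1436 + 6822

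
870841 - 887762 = -16921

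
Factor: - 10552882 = -2^1*5276441^1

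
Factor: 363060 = 2^2*  3^2*5^1*2017^1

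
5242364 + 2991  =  5245355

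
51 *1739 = 88689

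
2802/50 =56+ 1/25= 56.04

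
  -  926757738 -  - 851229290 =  -75528448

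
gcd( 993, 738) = 3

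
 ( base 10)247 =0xf7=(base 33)7g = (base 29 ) 8F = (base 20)c7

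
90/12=7 + 1/2 = 7.50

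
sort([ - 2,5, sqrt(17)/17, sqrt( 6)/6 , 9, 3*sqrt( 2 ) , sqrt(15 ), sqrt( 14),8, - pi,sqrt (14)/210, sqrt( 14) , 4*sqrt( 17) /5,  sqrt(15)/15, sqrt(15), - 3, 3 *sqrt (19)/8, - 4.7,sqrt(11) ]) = [ - 4.7,-pi, - 3,  -  2, sqrt( 14)/210,sqrt( 17)/17,sqrt(15 )/15,sqrt( 6)/6 , 3*sqrt( 19 )/8,4*sqrt ( 17) /5,sqrt (11),sqrt( 14 ),sqrt(14 ),sqrt(15 ), sqrt(15 ),3* sqrt(2 ),5,8,9]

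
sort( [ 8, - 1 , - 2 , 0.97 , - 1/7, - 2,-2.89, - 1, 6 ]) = [ - 2.89, - 2, - 2, - 1, - 1 , - 1/7 , 0.97,6,8 ]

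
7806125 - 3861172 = 3944953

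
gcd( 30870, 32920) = 10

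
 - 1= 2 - 3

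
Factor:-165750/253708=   -  375/574  =  - 2^ ( - 1)*3^1*5^3*7^(-1)*41^( - 1)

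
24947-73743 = -48796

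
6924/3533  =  1+3391/3533 =1.96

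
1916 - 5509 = -3593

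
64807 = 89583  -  24776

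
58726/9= 6525+1/9 = 6525.11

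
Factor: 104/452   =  2^1 * 13^1*113^( - 1)= 26/113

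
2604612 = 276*9437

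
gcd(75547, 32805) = 1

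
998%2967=998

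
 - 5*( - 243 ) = 1215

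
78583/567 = 138+337/567  =  138.59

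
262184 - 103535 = 158649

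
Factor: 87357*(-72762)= - 6356270034 = - 2^1* 3^2*37^1  *67^1* 181^1 * 787^1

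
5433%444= 105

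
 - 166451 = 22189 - 188640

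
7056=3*2352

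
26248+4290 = 30538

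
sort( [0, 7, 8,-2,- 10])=[-10,-2 , 0,  7, 8]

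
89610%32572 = 24466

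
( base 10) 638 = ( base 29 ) M0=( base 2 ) 1001111110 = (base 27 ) nh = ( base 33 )JB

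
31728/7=4532 +4/7= 4532.57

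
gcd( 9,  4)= 1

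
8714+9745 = 18459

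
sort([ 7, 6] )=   [ 6,  7 ] 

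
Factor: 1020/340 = 3^1=3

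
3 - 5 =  - 2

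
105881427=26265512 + 79615915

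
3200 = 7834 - 4634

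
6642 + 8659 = 15301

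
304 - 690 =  - 386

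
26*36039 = 937014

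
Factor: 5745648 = 2^4*3^1*119701^1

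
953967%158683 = 1869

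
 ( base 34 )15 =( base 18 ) 23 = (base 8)47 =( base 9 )43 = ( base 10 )39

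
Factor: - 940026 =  - 2^1*3^1*156671^1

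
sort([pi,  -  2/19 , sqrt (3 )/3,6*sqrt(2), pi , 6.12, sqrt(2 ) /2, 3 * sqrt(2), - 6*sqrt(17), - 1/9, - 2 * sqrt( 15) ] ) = [-6*sqrt( 17), - 2 * sqrt( 15),-1/9, - 2/19,sqrt ( 3) /3, sqrt( 2) /2, pi, pi  ,  3 * sqrt(2) , 6.12,6*sqrt( 2) ] 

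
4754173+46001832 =50756005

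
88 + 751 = 839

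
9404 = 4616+4788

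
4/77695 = 4/77695 = 0.00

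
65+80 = 145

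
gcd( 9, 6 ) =3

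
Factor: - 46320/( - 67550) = 2^3*3^1*5^(-1)*7^(-1) = 24/35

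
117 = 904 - 787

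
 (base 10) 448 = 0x1c0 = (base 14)240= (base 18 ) 16G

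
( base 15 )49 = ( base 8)105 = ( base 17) 41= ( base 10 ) 69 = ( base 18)3f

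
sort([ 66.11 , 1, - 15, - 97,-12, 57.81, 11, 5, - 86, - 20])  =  [ - 97, - 86, - 20, - 15, - 12, 1,  5,11,57.81 , 66.11]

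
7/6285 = 7/6285=0.00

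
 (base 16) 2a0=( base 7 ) 1650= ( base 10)672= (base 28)O0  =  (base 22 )18C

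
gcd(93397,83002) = 1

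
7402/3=7402/3 = 2467.33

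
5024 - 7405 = - 2381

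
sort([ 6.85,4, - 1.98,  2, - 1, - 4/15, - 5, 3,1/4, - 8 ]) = [ - 8, - 5, - 1.98, - 1,- 4/15,  1/4,2,3, 4, 6.85]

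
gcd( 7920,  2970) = 990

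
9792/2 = 4896= 4896.00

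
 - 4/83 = -4/83 = - 0.05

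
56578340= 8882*6370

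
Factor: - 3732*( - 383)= 1429356 = 2^2 * 3^1*311^1* 383^1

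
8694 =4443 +4251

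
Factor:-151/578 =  - 2^(-1)*17^( - 2)*151^1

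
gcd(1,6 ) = 1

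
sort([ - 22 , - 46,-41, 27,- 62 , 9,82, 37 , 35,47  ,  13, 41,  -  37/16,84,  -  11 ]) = [-62, - 46,-41, - 22,  -  11,-37/16,9,13,27,35, 37 , 41, 47,  82,84 ]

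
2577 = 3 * 859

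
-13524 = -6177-7347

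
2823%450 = 123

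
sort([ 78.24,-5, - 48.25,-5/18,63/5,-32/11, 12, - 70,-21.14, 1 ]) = [ - 70,-48.25 ,-21.14,- 5, - 32/11,-5/18,1, 12,63/5, 78.24 ]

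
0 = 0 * 62472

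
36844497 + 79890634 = 116735131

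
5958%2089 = 1780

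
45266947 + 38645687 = 83912634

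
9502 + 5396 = 14898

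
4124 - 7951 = -3827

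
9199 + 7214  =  16413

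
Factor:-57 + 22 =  - 35 = - 5^1 *7^1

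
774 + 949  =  1723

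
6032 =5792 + 240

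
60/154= 30/77 = 0.39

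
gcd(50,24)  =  2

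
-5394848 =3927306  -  9322154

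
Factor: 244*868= 2^4*7^1*31^1*61^1 = 211792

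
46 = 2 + 44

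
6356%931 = 770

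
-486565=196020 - 682585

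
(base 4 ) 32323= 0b1110111011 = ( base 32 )tr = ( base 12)677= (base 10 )955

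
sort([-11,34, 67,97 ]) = [-11, 34,67,97] 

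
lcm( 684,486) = 18468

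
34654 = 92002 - 57348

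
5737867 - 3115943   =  2621924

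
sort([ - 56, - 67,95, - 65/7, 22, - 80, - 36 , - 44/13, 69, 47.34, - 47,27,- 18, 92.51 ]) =[ - 80, - 67,  -  56, - 47, - 36, - 18, - 65/7, - 44/13,22,27, 47.34, 69,92.51 , 95 ] 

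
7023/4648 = 1 + 2375/4648 = 1.51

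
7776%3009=1758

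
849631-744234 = 105397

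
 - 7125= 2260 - 9385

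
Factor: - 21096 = - 2^3  *3^2*293^1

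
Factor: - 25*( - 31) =5^2*31^1 = 775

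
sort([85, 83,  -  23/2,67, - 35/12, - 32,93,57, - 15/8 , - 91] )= [- 91 , - 32,-23/2 , - 35/12, - 15/8, 57,67, 83, 85 , 93]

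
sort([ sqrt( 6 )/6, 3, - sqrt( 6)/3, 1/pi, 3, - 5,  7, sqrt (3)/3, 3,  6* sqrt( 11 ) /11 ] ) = [- 5, - sqrt ( 6)/3, 1/pi , sqrt( 6)/6, sqrt( 3) /3,6 * sqrt ( 11)/11,  3, 3,3, 7 ]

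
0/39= 0 = 0.00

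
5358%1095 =978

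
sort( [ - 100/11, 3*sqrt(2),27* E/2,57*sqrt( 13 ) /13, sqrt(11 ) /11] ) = [ - 100/11, sqrt( 11 ) /11,3*sqrt( 2),57*sqrt(13 ) /13,27*E/2]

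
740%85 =60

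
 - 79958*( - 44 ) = 3518152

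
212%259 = 212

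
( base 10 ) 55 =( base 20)2f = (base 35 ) 1k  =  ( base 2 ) 110111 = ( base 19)2h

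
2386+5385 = 7771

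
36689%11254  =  2927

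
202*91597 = 18502594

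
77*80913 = 6230301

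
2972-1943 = 1029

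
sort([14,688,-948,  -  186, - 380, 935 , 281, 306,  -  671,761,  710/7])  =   [ - 948,- 671, -380, - 186,14,710/7,281,306,688 , 761,935]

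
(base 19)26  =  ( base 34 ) 1a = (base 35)19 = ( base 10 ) 44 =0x2c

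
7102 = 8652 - 1550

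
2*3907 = 7814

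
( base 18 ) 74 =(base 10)130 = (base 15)8a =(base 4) 2002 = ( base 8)202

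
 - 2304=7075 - 9379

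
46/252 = 23/126 = 0.18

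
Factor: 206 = 2^1*103^1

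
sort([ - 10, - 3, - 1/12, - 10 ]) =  [ - 10, - 10,-3,- 1/12] 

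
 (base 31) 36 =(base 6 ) 243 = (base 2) 1100011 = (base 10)99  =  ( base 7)201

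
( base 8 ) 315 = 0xcd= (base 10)205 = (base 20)a5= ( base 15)DA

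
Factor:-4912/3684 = - 2^2*3^ ( - 1 ) = - 4/3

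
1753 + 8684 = 10437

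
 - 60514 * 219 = -13252566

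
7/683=7/683 = 0.01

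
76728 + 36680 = 113408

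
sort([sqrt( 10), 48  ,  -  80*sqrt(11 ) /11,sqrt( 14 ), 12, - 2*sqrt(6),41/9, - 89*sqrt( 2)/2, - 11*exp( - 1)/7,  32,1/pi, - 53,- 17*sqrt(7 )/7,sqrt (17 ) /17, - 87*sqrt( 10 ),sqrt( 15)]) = [ - 87*sqrt(10), -89*sqrt(2 )/2, - 53,-80*sqrt (11 ) /11,-17*sqrt( 7) /7,- 2 * sqrt( 6), - 11* exp(-1)/7,sqrt(17 ) /17,  1/pi , sqrt( 10 ),sqrt( 14 ),sqrt( 15 ), 41/9, 12, 32, 48 ]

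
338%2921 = 338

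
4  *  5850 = 23400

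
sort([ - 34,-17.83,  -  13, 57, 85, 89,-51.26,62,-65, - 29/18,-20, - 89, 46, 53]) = [-89, - 65, - 51.26, - 34, - 20, -17.83, - 13,-29/18, 46,53, 57, 62,  85, 89]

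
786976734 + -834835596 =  - 47858862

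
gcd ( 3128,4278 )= 46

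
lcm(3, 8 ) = 24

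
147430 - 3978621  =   - 3831191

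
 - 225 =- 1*225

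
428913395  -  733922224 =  - 305008829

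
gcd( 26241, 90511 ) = 1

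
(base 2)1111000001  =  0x3C1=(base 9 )1277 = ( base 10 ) 961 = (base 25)1DB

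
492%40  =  12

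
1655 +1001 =2656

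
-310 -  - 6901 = 6591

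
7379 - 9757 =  - 2378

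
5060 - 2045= 3015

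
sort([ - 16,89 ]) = [ - 16, 89] 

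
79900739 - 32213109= 47687630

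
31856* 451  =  14367056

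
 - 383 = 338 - 721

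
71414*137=9783718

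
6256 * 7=43792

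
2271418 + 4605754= 6877172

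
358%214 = 144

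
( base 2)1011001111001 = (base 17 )12f7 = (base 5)141003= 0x1679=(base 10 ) 5753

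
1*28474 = 28474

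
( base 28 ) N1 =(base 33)ji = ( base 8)1205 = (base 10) 645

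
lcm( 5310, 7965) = 15930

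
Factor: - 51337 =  - 11^1*13^1*359^1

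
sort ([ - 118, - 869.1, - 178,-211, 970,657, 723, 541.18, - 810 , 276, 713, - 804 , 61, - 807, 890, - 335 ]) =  [ - 869.1, - 810, - 807,-804 , -335,-211, - 178, - 118,61, 276,541.18 , 657, 713, 723,890, 970]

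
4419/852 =1473/284= 5.19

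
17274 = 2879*6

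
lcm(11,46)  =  506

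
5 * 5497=27485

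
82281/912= 90 + 67/304 =90.22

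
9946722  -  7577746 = 2368976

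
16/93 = 16/93 = 0.17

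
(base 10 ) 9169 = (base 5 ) 243134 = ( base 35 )7GY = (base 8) 21721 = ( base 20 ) 12i9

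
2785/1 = 2785  =  2785.00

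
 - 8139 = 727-8866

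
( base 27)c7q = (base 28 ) BC3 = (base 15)29C8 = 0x2303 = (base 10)8963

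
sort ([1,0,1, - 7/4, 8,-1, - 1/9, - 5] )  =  [ - 5 ,  -  7/4 ,-1,-1/9, 0,1 , 1, 8] 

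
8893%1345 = 823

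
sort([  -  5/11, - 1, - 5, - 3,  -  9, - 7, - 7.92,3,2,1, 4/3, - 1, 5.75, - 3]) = [- 9, - 7.92,-7,  -  5 , - 3,-3, -1,  -  1,-5/11,1,4/3,2,3, 5.75]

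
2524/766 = 1262/383 = 3.30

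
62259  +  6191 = 68450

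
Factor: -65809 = -65809^1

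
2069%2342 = 2069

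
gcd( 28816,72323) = 1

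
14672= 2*7336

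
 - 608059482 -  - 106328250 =-501731232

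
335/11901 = 335/11901 = 0.03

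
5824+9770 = 15594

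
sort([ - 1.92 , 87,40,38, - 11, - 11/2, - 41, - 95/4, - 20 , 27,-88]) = [ - 88, - 41, - 95/4,-20, - 11, - 11/2, - 1.92,  27,38,40, 87] 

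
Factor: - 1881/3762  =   - 1/2 = -  2^( - 1)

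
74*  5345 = 395530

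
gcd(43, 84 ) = 1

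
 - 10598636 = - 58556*181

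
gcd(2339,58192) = 1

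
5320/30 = 177 + 1/3 =177.33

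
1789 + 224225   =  226014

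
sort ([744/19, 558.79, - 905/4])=[ - 905/4,744/19,558.79 ] 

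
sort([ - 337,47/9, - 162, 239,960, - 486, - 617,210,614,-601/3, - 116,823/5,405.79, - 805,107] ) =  [ - 805, - 617, -486, - 337, - 601/3, - 162, - 116,47/9, 107 , 823/5,210, 239,405.79,614, 960 ]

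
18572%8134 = 2304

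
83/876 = 83/876 = 0.09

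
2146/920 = 2+ 153/460=2.33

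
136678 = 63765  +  72913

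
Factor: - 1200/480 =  - 2^( - 1) * 5^1 = -  5/2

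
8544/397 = 8544/397 = 21.52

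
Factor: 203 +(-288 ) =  - 85= -  5^1*17^1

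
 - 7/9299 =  - 7/9299 = - 0.00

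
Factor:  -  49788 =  - 2^2*3^3 * 461^1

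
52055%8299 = 2261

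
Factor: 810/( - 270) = -3= - 3^1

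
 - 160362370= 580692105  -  741054475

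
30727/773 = 39 + 580/773 = 39.75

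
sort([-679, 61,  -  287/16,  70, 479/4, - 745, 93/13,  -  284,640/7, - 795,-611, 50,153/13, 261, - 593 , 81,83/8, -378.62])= [ - 795, - 745, - 679, - 611,-593,-378.62, - 284, - 287/16 , 93/13,83/8, 153/13,50,61, 70 , 81,640/7,479/4, 261 ]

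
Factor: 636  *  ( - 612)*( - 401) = 2^4*3^3*17^1*53^1 * 401^1  =  156082032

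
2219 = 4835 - 2616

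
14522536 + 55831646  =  70354182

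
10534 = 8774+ 1760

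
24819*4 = 99276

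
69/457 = 69/457 = 0.15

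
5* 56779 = 283895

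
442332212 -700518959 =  - 258186747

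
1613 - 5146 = - 3533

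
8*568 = 4544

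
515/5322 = 515/5322=0.10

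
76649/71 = 1079+40/71 = 1079.56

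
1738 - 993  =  745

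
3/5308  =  3/5308  =  0.00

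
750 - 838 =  - 88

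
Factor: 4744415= 5^1*13^1*47^1*1553^1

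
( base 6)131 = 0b110111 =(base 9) 61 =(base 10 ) 55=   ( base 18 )31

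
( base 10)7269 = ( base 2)1110001100101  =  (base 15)2249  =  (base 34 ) 69r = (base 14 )2913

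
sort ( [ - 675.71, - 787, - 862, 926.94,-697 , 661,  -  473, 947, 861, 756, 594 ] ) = [ - 862, - 787, - 697, - 675.71, - 473,594, 661,756,861, 926.94,947]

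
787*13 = 10231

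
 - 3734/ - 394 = 9 + 94/197 = 9.48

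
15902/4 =7951/2 = 3975.50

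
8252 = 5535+2717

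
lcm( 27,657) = 1971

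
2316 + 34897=37213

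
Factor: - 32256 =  - 2^9*3^2 *7^1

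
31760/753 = 31760/753 = 42.18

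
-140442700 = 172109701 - 312552401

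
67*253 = 16951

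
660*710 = 468600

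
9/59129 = 9/59129 = 0.00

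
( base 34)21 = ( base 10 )69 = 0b1000101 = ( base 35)1Y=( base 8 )105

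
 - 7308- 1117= - 8425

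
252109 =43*5863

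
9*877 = 7893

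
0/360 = 0 = 0.00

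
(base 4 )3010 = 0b11000100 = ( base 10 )196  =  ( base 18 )AG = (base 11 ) 169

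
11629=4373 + 7256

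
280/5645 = 56/1129  =  0.05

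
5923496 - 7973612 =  - 2050116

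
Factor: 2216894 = 2^1*1108447^1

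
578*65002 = 37571156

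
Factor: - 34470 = - 2^1*3^2*5^1*383^1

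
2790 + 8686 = 11476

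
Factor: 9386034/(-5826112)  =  - 2^ ( - 5 )*3^1 * 7^1*199^1*  1123^1*91033^( - 1) = - 4693017/2913056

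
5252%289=50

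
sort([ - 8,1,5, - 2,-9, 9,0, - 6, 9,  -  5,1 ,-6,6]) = [ -9, - 8, - 6, - 6,-5,-2,0 , 1 , 1 , 5, 6,  9, 9]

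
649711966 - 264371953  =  385340013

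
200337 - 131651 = 68686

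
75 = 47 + 28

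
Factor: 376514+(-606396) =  - 2^1*114941^1  =  -  229882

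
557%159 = 80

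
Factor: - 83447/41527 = -637/317 =- 7^2 * 13^1 * 317^( -1)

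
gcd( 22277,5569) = 1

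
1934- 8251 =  - 6317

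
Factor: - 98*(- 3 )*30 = 2^2  *  3^2*5^1 * 7^2 =8820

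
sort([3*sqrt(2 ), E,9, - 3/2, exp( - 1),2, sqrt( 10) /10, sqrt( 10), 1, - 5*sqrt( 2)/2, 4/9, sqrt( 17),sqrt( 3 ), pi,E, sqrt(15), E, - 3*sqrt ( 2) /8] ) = [-5*sqrt( 2) /2,-3/2,-3*sqrt( 2)/8, sqrt( 10)/10,exp(-1 ) , 4/9 , 1,sqrt(3 ),2 , E, E, E, pi,sqrt( 10), sqrt (15),sqrt( 17) , 3*sqrt( 2),9]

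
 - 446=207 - 653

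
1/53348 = 1/53348 = 0.00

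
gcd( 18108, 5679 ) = 9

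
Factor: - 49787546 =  - 2^1 * 101^1*246473^1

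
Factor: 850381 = 7^1*41^1*2963^1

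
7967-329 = 7638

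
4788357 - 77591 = 4710766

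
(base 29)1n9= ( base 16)5ED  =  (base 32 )1fd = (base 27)225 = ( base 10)1517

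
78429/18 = 4357+1/6 = 4357.17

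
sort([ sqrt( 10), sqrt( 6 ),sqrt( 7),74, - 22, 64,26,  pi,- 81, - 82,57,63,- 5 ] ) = [  -  82, - 81,  -  22, - 5,sqrt (6 ),  sqrt( 7 ), pi,sqrt( 10),26,57,63,64, 74] 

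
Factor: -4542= -2^1*3^1*757^1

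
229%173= 56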